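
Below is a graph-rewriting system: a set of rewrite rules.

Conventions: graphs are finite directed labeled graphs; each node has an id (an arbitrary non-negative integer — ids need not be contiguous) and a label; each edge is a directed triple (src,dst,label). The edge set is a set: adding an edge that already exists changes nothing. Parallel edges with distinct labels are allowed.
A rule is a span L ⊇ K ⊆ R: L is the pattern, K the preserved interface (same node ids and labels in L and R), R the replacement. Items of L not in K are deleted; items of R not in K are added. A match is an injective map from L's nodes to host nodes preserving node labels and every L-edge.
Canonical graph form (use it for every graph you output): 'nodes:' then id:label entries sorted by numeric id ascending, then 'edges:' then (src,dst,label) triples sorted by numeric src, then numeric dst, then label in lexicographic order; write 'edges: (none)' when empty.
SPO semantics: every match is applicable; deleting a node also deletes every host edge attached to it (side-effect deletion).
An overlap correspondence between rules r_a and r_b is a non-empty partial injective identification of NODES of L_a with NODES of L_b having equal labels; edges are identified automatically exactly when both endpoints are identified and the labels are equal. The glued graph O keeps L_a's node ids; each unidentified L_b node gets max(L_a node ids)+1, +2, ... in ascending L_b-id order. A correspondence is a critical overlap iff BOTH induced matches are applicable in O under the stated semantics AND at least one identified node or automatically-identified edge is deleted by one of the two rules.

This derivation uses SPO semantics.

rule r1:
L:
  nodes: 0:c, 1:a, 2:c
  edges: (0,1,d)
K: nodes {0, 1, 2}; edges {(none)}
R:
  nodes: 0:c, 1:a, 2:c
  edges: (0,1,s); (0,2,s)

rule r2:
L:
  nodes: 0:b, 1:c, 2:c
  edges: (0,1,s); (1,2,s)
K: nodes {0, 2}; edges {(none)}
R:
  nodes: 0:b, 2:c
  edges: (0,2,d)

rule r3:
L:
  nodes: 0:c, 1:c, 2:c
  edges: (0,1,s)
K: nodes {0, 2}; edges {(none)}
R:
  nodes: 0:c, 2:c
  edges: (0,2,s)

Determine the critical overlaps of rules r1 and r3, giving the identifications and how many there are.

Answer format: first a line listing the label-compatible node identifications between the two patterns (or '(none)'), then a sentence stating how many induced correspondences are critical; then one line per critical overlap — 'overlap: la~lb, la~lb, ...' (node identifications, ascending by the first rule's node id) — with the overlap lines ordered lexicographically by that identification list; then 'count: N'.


label-compatible node identifications between L(r1) and L(r3): 0~0, 0~1, 0~2, 2~0, 2~1, 2~2
6 of the induced correspondences are critical overlaps of r1 and r3.
overlap: 0~0, 2~1
overlap: 0~1
overlap: 0~1, 2~0
overlap: 0~1, 2~2
overlap: 0~2, 2~1
overlap: 2~1
count: 6


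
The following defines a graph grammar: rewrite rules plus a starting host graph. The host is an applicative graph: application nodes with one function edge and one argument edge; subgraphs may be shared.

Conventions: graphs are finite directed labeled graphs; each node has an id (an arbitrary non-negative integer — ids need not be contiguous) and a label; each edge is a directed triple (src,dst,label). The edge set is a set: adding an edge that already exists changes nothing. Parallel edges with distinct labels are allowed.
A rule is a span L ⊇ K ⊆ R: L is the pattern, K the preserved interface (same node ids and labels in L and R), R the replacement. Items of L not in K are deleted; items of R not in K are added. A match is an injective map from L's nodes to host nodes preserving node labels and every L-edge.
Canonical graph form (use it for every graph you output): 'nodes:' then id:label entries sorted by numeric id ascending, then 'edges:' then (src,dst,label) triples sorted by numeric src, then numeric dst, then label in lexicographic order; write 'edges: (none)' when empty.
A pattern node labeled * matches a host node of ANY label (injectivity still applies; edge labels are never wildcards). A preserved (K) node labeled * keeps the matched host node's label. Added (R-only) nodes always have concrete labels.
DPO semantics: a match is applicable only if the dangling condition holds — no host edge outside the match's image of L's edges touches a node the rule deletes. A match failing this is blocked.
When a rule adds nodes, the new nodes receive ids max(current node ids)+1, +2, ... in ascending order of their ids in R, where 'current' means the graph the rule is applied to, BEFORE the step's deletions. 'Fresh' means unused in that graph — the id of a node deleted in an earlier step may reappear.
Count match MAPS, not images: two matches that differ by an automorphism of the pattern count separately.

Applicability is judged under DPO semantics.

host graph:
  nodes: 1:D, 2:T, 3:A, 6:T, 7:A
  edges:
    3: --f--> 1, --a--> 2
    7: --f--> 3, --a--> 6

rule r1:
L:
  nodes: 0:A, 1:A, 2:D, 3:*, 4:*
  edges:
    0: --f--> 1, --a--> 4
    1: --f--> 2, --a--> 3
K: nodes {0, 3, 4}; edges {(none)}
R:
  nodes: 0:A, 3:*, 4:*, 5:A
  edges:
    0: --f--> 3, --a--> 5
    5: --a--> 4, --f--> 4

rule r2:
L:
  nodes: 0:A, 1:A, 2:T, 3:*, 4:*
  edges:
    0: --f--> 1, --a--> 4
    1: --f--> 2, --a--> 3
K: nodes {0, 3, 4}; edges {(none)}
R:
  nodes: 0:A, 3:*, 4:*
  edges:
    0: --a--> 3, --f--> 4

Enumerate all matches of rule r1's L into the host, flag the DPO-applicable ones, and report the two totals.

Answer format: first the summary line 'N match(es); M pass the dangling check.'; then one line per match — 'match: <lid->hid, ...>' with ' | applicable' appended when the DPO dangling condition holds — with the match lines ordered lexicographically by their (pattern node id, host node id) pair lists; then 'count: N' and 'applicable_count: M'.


1 match(es); 1 pass the dangling check.
match: 0->7, 1->3, 2->1, 3->2, 4->6 | applicable
count: 1
applicable_count: 1


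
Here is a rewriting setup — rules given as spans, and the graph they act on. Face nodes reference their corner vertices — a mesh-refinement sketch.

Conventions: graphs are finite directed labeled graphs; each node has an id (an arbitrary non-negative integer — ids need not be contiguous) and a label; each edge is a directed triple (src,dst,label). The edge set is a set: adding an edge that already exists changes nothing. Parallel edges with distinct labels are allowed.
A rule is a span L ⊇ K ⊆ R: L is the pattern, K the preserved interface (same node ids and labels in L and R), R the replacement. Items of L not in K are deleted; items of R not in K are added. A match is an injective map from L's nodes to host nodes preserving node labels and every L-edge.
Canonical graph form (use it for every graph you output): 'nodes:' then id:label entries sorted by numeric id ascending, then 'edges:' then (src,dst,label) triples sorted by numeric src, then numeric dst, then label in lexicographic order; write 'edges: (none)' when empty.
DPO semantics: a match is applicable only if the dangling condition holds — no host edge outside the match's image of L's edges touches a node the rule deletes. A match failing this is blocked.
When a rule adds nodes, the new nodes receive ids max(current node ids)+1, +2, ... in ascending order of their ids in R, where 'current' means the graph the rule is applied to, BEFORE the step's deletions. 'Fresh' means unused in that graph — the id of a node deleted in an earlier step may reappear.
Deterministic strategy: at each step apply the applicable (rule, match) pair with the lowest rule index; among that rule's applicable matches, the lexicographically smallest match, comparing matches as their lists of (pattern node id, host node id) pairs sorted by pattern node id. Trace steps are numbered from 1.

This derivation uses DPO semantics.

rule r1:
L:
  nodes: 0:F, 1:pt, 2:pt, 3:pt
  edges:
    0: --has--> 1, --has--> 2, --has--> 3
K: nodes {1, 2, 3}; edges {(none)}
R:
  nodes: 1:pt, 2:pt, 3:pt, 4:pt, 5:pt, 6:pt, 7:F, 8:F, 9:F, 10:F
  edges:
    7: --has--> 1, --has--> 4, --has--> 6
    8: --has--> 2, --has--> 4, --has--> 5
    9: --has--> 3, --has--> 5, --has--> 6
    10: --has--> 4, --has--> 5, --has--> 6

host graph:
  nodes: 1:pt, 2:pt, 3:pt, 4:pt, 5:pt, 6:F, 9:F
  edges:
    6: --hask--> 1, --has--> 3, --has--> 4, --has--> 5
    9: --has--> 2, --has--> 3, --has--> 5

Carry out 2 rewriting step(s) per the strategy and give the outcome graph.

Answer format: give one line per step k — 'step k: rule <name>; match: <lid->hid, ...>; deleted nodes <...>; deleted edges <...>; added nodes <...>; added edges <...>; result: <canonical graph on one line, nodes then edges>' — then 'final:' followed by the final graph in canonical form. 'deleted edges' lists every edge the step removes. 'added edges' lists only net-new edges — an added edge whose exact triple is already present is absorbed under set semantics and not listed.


step 1: rule r1; match: 0->9, 1->2, 2->3, 3->5; deleted nodes 9; deleted edges (9,2,has); (9,3,has); (9,5,has); added nodes 10, 11, 12, 13, 14, 15, 16; added edges (13,2,has); (13,10,has); (13,12,has); (14,3,has); (14,10,has); (14,11,has); (15,5,has); (15,11,has); (15,12,has); (16,10,has); (16,11,has); (16,12,has); result: nodes: 1:pt, 2:pt, 3:pt, 4:pt, 5:pt, 6:F, 10:pt, 11:pt, 12:pt, 13:F, 14:F, 15:F, 16:F edges: (6,1,hask); (6,3,has); (6,4,has); (6,5,has); (13,2,has); (13,10,has); (13,12,has); (14,3,has); (14,10,has); (14,11,has); (15,5,has); (15,11,has); (15,12,has); (16,10,has); (16,11,has); (16,12,has)
step 2: rule r1; match: 0->13, 1->2, 2->10, 3->12; deleted nodes 13; deleted edges (13,2,has); (13,10,has); (13,12,has); added nodes 17, 18, 19, 20, 21, 22, 23; added edges (20,2,has); (20,17,has); (20,19,has); (21,10,has); (21,17,has); (21,18,has); (22,12,has); (22,18,has); (22,19,has); (23,17,has); (23,18,has); (23,19,has); result: nodes: 1:pt, 2:pt, 3:pt, 4:pt, 5:pt, 6:F, 10:pt, 11:pt, 12:pt, 14:F, 15:F, 16:F, 17:pt, 18:pt, 19:pt, 20:F, 21:F, 22:F, 23:F edges: (6,1,hask); (6,3,has); (6,4,has); (6,5,has); (14,3,has); (14,10,has); (14,11,has); (15,5,has); (15,11,has); (15,12,has); (16,10,has); (16,11,has); (16,12,has); (20,2,has); (20,17,has); (20,19,has); (21,10,has); (21,17,has); (21,18,has); (22,12,has); (22,18,has); (22,19,has); (23,17,has); (23,18,has); (23,19,has)
final:
nodes: 1:pt, 2:pt, 3:pt, 4:pt, 5:pt, 6:F, 10:pt, 11:pt, 12:pt, 14:F, 15:F, 16:F, 17:pt, 18:pt, 19:pt, 20:F, 21:F, 22:F, 23:F
edges: (6,1,hask); (6,3,has); (6,4,has); (6,5,has); (14,3,has); (14,10,has); (14,11,has); (15,5,has); (15,11,has); (15,12,has); (16,10,has); (16,11,has); (16,12,has); (20,2,has); (20,17,has); (20,19,has); (21,10,has); (21,17,has); (21,18,has); (22,12,has); (22,18,has); (22,19,has); (23,17,has); (23,18,has); (23,19,has)


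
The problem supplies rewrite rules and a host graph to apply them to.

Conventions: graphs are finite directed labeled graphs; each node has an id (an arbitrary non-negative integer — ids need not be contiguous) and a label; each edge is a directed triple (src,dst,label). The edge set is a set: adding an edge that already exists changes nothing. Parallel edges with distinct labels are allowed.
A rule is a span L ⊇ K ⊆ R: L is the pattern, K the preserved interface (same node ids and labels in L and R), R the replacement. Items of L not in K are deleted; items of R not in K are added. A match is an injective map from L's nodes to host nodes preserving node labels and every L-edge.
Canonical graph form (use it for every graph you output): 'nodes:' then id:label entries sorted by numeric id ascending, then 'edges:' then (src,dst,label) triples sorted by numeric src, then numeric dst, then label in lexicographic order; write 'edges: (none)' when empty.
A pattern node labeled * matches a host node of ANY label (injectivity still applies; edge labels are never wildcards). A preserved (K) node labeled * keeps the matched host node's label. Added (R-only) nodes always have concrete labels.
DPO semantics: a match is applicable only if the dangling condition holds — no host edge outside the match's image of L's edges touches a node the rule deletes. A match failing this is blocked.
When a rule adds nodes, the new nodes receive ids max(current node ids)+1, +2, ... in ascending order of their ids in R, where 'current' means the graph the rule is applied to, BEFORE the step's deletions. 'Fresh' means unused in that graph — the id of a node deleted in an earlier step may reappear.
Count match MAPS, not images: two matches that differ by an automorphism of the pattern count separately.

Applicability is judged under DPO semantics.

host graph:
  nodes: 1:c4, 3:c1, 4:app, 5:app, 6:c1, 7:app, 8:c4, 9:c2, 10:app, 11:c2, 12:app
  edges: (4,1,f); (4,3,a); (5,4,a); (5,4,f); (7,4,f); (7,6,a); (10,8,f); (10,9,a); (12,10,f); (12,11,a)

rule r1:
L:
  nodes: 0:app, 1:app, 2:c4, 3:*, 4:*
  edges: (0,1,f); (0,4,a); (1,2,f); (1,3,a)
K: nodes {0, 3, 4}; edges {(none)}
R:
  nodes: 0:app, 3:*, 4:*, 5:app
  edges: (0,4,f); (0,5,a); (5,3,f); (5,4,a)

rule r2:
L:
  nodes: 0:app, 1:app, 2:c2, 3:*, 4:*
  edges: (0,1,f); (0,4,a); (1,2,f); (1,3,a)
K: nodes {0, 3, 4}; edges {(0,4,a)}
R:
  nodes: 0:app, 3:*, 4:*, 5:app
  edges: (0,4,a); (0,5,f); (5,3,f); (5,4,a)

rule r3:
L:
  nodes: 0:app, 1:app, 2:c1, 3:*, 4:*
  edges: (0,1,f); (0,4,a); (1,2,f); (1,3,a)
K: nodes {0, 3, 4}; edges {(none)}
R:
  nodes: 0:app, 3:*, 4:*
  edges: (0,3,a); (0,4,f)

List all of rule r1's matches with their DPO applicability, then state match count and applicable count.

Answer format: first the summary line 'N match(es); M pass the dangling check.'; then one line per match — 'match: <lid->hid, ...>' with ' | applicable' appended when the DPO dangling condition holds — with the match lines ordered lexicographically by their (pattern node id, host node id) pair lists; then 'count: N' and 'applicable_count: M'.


2 match(es); 1 pass the dangling check.
match: 0->7, 1->4, 2->1, 3->3, 4->6
match: 0->12, 1->10, 2->8, 3->9, 4->11 | applicable
count: 2
applicable_count: 1


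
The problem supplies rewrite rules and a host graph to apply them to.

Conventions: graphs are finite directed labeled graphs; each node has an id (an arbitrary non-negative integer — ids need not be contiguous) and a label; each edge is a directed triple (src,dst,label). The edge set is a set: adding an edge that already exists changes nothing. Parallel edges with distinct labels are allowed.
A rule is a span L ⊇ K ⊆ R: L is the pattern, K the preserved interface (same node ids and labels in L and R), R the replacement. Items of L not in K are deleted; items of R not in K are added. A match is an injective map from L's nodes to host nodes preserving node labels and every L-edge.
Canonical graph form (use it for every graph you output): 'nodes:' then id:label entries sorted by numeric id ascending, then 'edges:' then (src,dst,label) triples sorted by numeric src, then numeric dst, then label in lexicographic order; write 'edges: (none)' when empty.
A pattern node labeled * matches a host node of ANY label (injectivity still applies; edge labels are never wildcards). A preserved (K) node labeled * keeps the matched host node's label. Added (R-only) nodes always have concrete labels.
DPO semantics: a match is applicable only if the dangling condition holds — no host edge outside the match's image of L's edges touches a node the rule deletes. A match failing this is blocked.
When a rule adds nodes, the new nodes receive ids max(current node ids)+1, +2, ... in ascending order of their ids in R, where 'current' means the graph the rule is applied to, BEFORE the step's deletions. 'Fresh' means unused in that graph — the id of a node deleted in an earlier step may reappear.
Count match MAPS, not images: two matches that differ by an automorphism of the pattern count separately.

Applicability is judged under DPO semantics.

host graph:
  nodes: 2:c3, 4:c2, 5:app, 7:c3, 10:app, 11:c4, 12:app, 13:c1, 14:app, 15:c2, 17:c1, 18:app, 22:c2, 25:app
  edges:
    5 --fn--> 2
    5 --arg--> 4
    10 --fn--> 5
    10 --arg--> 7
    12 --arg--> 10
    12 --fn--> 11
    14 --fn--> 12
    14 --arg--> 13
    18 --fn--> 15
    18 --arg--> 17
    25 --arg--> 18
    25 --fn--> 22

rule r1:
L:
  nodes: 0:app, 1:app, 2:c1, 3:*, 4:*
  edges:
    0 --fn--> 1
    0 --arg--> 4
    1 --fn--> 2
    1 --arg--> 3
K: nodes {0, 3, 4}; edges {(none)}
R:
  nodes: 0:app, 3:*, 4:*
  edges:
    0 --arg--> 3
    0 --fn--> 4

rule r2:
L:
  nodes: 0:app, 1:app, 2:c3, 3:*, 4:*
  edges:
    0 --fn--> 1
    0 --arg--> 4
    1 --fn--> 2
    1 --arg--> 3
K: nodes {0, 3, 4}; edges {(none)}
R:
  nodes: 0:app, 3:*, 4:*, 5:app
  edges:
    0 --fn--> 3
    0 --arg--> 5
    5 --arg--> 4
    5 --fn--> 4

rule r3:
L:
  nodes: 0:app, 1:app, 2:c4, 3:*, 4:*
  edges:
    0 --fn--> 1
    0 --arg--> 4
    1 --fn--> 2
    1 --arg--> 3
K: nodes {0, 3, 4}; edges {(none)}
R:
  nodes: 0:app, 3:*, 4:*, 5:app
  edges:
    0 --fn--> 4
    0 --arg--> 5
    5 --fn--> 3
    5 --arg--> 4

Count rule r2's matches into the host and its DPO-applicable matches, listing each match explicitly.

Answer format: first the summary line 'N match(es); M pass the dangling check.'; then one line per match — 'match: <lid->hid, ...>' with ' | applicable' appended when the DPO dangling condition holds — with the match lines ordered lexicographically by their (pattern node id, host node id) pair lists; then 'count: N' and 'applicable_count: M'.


1 match(es); 1 pass the dangling check.
match: 0->10, 1->5, 2->2, 3->4, 4->7 | applicable
count: 1
applicable_count: 1


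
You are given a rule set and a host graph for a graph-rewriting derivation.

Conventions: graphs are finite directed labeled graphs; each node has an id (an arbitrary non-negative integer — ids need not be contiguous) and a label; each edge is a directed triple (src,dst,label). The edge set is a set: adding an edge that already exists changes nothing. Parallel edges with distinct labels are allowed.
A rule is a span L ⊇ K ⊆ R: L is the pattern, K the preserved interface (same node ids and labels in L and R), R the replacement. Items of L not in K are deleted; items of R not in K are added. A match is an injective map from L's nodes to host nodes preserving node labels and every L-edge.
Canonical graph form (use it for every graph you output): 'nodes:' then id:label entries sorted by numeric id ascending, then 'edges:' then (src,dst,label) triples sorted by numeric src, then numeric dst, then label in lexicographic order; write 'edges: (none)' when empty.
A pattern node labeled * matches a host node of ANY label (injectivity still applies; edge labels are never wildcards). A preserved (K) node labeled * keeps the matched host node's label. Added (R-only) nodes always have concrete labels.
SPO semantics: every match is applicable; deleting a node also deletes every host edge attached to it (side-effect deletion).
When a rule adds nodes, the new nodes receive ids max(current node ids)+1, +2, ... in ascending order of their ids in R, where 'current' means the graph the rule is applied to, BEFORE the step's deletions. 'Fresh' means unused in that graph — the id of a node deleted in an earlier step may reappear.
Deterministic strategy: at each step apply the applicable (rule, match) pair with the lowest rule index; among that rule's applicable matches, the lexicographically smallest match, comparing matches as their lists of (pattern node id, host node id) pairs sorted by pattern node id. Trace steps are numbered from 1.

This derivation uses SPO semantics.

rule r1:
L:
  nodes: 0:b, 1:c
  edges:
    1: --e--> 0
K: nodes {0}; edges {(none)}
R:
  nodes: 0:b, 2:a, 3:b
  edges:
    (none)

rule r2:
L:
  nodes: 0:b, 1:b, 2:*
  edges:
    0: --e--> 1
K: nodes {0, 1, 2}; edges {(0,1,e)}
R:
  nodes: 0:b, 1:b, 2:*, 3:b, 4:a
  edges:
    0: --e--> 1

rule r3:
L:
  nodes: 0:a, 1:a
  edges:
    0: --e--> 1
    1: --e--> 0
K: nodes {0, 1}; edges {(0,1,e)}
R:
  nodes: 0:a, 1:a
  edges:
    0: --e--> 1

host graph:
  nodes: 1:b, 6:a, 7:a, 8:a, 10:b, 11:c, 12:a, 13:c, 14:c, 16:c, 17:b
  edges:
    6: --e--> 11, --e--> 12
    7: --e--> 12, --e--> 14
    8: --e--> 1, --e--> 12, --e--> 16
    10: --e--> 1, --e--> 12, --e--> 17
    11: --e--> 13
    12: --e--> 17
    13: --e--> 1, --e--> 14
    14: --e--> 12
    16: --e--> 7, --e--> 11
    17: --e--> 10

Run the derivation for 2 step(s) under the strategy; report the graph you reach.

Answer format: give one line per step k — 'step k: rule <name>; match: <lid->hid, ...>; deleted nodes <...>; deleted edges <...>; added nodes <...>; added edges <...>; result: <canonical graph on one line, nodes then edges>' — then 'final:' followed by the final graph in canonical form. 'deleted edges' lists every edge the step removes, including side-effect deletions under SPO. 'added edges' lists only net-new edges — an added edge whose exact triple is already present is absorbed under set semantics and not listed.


step 1: rule r1; match: 0->1, 1->13; deleted nodes 13; deleted edges (11,13,e); (13,1,e); (13,14,e); added nodes 18, 19; added edges (none); result: nodes: 1:b, 6:a, 7:a, 8:a, 10:b, 11:c, 12:a, 14:c, 16:c, 17:b, 18:a, 19:b edges: (6,11,e); (6,12,e); (7,12,e); (7,14,e); (8,1,e); (8,12,e); (8,16,e); (10,1,e); (10,12,e); (10,17,e); (12,17,e); (14,12,e); (16,7,e); (16,11,e); (17,10,e)
step 2: rule r2; match: 0->10, 1->1, 2->6; deleted nodes (none); deleted edges (none); added nodes 20, 21; added edges (none); result: nodes: 1:b, 6:a, 7:a, 8:a, 10:b, 11:c, 12:a, 14:c, 16:c, 17:b, 18:a, 19:b, 20:b, 21:a edges: (6,11,e); (6,12,e); (7,12,e); (7,14,e); (8,1,e); (8,12,e); (8,16,e); (10,1,e); (10,12,e); (10,17,e); (12,17,e); (14,12,e); (16,7,e); (16,11,e); (17,10,e)
final:
nodes: 1:b, 6:a, 7:a, 8:a, 10:b, 11:c, 12:a, 14:c, 16:c, 17:b, 18:a, 19:b, 20:b, 21:a
edges: (6,11,e); (6,12,e); (7,12,e); (7,14,e); (8,1,e); (8,12,e); (8,16,e); (10,1,e); (10,12,e); (10,17,e); (12,17,e); (14,12,e); (16,7,e); (16,11,e); (17,10,e)


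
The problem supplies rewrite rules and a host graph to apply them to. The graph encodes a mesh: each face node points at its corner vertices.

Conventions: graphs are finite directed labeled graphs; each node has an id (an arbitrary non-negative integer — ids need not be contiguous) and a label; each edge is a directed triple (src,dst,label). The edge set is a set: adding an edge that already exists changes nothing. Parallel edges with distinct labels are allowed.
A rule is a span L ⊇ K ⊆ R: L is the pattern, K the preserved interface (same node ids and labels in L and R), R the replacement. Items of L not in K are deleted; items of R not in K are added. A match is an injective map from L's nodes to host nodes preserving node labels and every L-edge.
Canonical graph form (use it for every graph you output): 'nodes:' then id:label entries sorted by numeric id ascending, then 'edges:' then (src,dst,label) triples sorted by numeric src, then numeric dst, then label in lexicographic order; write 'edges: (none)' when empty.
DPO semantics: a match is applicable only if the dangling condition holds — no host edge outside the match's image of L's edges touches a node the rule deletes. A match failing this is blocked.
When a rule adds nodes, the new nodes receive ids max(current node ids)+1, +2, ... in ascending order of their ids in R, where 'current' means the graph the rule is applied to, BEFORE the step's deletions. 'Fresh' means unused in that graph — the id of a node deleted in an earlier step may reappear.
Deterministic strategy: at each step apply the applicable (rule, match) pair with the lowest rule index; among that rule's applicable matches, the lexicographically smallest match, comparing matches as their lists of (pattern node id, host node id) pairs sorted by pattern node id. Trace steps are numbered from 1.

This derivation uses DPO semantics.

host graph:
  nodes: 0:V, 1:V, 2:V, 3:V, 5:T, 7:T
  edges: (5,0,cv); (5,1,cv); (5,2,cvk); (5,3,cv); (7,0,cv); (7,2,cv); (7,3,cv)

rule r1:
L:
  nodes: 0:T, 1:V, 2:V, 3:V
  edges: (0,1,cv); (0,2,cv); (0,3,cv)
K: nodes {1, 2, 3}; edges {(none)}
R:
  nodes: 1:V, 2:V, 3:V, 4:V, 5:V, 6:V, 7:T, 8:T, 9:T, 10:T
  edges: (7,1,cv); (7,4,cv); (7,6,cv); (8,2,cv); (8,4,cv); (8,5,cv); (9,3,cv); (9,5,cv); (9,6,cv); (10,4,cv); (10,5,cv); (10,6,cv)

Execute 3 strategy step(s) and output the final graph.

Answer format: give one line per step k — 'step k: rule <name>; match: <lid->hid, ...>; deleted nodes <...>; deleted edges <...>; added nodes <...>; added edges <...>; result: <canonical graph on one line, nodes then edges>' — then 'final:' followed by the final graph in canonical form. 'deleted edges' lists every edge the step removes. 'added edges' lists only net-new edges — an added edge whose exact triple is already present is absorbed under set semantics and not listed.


step 1: rule r1; match: 0->7, 1->0, 2->2, 3->3; deleted nodes 7; deleted edges (7,0,cv); (7,2,cv); (7,3,cv); added nodes 8, 9, 10, 11, 12, 13, 14; added edges (11,0,cv); (11,8,cv); (11,10,cv); (12,2,cv); (12,8,cv); (12,9,cv); (13,3,cv); (13,9,cv); (13,10,cv); (14,8,cv); (14,9,cv); (14,10,cv); result: nodes: 0:V, 1:V, 2:V, 3:V, 5:T, 8:V, 9:V, 10:V, 11:T, 12:T, 13:T, 14:T edges: (5,0,cv); (5,1,cv); (5,2,cvk); (5,3,cv); (11,0,cv); (11,8,cv); (11,10,cv); (12,2,cv); (12,8,cv); (12,9,cv); (13,3,cv); (13,9,cv); (13,10,cv); (14,8,cv); (14,9,cv); (14,10,cv)
step 2: rule r1; match: 0->11, 1->0, 2->8, 3->10; deleted nodes 11; deleted edges (11,0,cv); (11,8,cv); (11,10,cv); added nodes 15, 16, 17, 18, 19, 20, 21; added edges (18,0,cv); (18,15,cv); (18,17,cv); (19,8,cv); (19,15,cv); (19,16,cv); (20,10,cv); (20,16,cv); (20,17,cv); (21,15,cv); (21,16,cv); (21,17,cv); result: nodes: 0:V, 1:V, 2:V, 3:V, 5:T, 8:V, 9:V, 10:V, 12:T, 13:T, 14:T, 15:V, 16:V, 17:V, 18:T, 19:T, 20:T, 21:T edges: (5,0,cv); (5,1,cv); (5,2,cvk); (5,3,cv); (12,2,cv); (12,8,cv); (12,9,cv); (13,3,cv); (13,9,cv); (13,10,cv); (14,8,cv); (14,9,cv); (14,10,cv); (18,0,cv); (18,15,cv); (18,17,cv); (19,8,cv); (19,15,cv); (19,16,cv); (20,10,cv); (20,16,cv); (20,17,cv); (21,15,cv); (21,16,cv); (21,17,cv)
step 3: rule r1; match: 0->12, 1->2, 2->8, 3->9; deleted nodes 12; deleted edges (12,2,cv); (12,8,cv); (12,9,cv); added nodes 22, 23, 24, 25, 26, 27, 28; added edges (25,2,cv); (25,22,cv); (25,24,cv); (26,8,cv); (26,22,cv); (26,23,cv); (27,9,cv); (27,23,cv); (27,24,cv); (28,22,cv); (28,23,cv); (28,24,cv); result: nodes: 0:V, 1:V, 2:V, 3:V, 5:T, 8:V, 9:V, 10:V, 13:T, 14:T, 15:V, 16:V, 17:V, 18:T, 19:T, 20:T, 21:T, 22:V, 23:V, 24:V, 25:T, 26:T, 27:T, 28:T edges: (5,0,cv); (5,1,cv); (5,2,cvk); (5,3,cv); (13,3,cv); (13,9,cv); (13,10,cv); (14,8,cv); (14,9,cv); (14,10,cv); (18,0,cv); (18,15,cv); (18,17,cv); (19,8,cv); (19,15,cv); (19,16,cv); (20,10,cv); (20,16,cv); (20,17,cv); (21,15,cv); (21,16,cv); (21,17,cv); (25,2,cv); (25,22,cv); (25,24,cv); (26,8,cv); (26,22,cv); (26,23,cv); (27,9,cv); (27,23,cv); (27,24,cv); (28,22,cv); (28,23,cv); (28,24,cv)
final:
nodes: 0:V, 1:V, 2:V, 3:V, 5:T, 8:V, 9:V, 10:V, 13:T, 14:T, 15:V, 16:V, 17:V, 18:T, 19:T, 20:T, 21:T, 22:V, 23:V, 24:V, 25:T, 26:T, 27:T, 28:T
edges: (5,0,cv); (5,1,cv); (5,2,cvk); (5,3,cv); (13,3,cv); (13,9,cv); (13,10,cv); (14,8,cv); (14,9,cv); (14,10,cv); (18,0,cv); (18,15,cv); (18,17,cv); (19,8,cv); (19,15,cv); (19,16,cv); (20,10,cv); (20,16,cv); (20,17,cv); (21,15,cv); (21,16,cv); (21,17,cv); (25,2,cv); (25,22,cv); (25,24,cv); (26,8,cv); (26,22,cv); (26,23,cv); (27,9,cv); (27,23,cv); (27,24,cv); (28,22,cv); (28,23,cv); (28,24,cv)


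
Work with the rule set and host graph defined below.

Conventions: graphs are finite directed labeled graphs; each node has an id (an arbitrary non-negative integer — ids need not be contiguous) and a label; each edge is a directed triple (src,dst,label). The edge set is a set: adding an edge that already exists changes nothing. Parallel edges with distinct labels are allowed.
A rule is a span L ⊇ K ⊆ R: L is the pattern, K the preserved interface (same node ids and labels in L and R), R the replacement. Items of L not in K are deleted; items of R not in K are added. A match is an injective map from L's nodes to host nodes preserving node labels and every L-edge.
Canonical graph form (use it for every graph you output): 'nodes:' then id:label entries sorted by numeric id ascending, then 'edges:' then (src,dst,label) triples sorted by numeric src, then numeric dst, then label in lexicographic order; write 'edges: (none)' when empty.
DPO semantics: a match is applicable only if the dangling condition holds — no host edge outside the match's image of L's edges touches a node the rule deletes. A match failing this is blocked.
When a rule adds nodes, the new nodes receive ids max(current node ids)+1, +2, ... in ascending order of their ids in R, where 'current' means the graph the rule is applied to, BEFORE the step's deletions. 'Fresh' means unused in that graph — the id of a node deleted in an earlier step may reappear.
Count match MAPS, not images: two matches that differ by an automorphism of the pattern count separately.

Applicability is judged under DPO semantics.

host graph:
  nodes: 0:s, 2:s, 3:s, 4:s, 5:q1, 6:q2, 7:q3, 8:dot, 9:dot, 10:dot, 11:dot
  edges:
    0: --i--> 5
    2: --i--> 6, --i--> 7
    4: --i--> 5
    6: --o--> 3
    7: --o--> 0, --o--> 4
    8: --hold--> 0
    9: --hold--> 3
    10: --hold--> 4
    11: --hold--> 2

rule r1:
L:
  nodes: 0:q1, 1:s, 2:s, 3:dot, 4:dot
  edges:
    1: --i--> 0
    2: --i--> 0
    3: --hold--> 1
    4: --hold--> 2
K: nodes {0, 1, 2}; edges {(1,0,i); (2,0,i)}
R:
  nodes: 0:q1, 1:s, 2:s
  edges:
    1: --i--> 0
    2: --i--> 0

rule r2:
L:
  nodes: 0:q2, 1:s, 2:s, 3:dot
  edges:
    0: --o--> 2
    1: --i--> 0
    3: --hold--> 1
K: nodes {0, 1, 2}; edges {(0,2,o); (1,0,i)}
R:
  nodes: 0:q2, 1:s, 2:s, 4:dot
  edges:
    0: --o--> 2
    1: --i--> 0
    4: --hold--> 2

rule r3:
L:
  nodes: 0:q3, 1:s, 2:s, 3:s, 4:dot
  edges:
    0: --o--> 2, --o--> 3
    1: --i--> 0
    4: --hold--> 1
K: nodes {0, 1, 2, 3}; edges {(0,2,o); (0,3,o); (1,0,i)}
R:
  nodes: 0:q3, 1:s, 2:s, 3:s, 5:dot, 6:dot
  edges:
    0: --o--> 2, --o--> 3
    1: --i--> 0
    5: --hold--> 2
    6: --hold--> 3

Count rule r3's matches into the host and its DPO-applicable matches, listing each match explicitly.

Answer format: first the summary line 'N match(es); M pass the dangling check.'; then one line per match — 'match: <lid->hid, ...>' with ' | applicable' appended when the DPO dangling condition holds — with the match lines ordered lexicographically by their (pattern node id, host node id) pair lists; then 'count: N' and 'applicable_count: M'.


2 match(es); 2 pass the dangling check.
match: 0->7, 1->2, 2->0, 3->4, 4->11 | applicable
match: 0->7, 1->2, 2->4, 3->0, 4->11 | applicable
count: 2
applicable_count: 2


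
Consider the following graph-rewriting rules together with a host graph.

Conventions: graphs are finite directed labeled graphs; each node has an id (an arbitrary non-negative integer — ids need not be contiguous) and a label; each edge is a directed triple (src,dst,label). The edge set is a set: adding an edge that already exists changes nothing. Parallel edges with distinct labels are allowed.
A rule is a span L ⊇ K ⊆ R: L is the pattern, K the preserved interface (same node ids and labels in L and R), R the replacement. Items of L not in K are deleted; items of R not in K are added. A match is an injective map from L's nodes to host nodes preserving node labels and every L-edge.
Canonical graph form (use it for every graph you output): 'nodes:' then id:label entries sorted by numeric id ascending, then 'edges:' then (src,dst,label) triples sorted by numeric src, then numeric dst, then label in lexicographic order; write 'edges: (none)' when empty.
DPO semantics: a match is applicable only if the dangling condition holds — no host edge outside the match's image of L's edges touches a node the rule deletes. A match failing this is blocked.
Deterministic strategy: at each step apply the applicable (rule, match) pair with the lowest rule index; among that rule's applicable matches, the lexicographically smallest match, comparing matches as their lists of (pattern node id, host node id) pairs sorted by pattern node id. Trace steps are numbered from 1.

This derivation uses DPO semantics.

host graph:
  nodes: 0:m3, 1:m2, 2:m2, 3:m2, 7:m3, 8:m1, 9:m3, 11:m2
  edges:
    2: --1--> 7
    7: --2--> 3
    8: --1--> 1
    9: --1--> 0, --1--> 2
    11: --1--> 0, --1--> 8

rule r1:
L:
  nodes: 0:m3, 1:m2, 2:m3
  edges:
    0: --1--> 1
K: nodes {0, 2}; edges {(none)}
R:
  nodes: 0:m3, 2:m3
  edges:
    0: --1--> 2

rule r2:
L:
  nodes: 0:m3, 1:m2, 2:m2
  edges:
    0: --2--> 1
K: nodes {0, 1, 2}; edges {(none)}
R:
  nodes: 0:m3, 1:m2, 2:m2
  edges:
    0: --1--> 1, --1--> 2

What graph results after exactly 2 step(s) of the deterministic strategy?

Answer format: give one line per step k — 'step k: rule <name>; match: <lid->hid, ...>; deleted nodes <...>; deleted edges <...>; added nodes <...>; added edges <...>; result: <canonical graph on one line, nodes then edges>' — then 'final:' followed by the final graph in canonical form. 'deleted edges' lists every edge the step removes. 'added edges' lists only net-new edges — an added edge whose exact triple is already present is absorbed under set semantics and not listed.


step 1: rule r2; match: 0->7, 1->3, 2->1; deleted nodes (none); deleted edges (7,3,2); added nodes (none); added edges (7,1,1); (7,3,1); result: nodes: 0:m3, 1:m2, 2:m2, 3:m2, 7:m3, 8:m1, 9:m3, 11:m2 edges: (2,7,1); (7,1,1); (7,3,1); (8,1,1); (9,0,1); (9,2,1); (11,0,1); (11,8,1)
step 2: rule r1; match: 0->7, 1->3, 2->0; deleted nodes 3; deleted edges (7,3,1); added nodes (none); added edges (7,0,1); result: nodes: 0:m3, 1:m2, 2:m2, 7:m3, 8:m1, 9:m3, 11:m2 edges: (2,7,1); (7,0,1); (7,1,1); (8,1,1); (9,0,1); (9,2,1); (11,0,1); (11,8,1)
final:
nodes: 0:m3, 1:m2, 2:m2, 7:m3, 8:m1, 9:m3, 11:m2
edges: (2,7,1); (7,0,1); (7,1,1); (8,1,1); (9,0,1); (9,2,1); (11,0,1); (11,8,1)


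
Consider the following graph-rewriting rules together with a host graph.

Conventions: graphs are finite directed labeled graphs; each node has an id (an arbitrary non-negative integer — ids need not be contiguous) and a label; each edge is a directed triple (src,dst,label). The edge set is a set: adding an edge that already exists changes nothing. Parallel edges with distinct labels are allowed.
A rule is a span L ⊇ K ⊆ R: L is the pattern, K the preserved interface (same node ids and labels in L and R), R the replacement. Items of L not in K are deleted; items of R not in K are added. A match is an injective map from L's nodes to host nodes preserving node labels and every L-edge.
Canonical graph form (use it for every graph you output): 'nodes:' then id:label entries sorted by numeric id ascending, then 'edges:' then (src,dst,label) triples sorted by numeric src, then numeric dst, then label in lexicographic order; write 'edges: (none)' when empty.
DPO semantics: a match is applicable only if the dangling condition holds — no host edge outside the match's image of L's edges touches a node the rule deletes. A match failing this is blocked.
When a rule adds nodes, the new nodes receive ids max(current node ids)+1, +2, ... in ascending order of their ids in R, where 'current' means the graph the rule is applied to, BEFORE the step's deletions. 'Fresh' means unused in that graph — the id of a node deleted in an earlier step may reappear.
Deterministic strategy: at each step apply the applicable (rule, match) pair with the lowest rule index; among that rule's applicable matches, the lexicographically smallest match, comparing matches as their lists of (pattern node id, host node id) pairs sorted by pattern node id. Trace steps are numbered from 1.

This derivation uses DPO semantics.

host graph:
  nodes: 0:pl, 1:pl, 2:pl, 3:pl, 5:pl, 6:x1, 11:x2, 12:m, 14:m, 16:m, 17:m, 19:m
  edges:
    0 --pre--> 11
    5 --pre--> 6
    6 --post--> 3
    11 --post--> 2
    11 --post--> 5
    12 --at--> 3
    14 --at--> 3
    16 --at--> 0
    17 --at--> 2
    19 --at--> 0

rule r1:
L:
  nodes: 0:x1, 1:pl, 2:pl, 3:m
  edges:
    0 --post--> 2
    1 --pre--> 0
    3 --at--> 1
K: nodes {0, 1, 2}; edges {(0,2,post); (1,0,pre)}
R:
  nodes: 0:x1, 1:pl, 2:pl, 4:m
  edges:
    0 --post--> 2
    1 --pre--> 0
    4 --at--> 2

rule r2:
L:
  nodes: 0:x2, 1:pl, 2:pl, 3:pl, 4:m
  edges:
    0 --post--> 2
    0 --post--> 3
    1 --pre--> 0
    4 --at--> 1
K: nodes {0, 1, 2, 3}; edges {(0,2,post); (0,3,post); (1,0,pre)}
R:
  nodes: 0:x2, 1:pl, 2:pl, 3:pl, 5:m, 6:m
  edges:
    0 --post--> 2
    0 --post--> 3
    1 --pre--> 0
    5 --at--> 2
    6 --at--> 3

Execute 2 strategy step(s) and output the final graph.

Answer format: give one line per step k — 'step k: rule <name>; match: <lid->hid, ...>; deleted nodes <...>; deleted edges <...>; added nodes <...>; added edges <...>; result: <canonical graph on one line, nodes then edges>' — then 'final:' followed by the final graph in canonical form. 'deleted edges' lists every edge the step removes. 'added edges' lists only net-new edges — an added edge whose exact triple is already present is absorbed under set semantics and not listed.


step 1: rule r2; match: 0->11, 1->0, 2->2, 3->5, 4->16; deleted nodes 16; deleted edges (16,0,at); added nodes 20, 21; added edges (20,2,at); (21,5,at); result: nodes: 0:pl, 1:pl, 2:pl, 3:pl, 5:pl, 6:x1, 11:x2, 12:m, 14:m, 17:m, 19:m, 20:m, 21:m edges: (0,11,pre); (5,6,pre); (6,3,post); (11,2,post); (11,5,post); (12,3,at); (14,3,at); (17,2,at); (19,0,at); (20,2,at); (21,5,at)
step 2: rule r1; match: 0->6, 1->5, 2->3, 3->21; deleted nodes 21; deleted edges (21,5,at); added nodes 22; added edges (22,3,at); result: nodes: 0:pl, 1:pl, 2:pl, 3:pl, 5:pl, 6:x1, 11:x2, 12:m, 14:m, 17:m, 19:m, 20:m, 22:m edges: (0,11,pre); (5,6,pre); (6,3,post); (11,2,post); (11,5,post); (12,3,at); (14,3,at); (17,2,at); (19,0,at); (20,2,at); (22,3,at)
final:
nodes: 0:pl, 1:pl, 2:pl, 3:pl, 5:pl, 6:x1, 11:x2, 12:m, 14:m, 17:m, 19:m, 20:m, 22:m
edges: (0,11,pre); (5,6,pre); (6,3,post); (11,2,post); (11,5,post); (12,3,at); (14,3,at); (17,2,at); (19,0,at); (20,2,at); (22,3,at)


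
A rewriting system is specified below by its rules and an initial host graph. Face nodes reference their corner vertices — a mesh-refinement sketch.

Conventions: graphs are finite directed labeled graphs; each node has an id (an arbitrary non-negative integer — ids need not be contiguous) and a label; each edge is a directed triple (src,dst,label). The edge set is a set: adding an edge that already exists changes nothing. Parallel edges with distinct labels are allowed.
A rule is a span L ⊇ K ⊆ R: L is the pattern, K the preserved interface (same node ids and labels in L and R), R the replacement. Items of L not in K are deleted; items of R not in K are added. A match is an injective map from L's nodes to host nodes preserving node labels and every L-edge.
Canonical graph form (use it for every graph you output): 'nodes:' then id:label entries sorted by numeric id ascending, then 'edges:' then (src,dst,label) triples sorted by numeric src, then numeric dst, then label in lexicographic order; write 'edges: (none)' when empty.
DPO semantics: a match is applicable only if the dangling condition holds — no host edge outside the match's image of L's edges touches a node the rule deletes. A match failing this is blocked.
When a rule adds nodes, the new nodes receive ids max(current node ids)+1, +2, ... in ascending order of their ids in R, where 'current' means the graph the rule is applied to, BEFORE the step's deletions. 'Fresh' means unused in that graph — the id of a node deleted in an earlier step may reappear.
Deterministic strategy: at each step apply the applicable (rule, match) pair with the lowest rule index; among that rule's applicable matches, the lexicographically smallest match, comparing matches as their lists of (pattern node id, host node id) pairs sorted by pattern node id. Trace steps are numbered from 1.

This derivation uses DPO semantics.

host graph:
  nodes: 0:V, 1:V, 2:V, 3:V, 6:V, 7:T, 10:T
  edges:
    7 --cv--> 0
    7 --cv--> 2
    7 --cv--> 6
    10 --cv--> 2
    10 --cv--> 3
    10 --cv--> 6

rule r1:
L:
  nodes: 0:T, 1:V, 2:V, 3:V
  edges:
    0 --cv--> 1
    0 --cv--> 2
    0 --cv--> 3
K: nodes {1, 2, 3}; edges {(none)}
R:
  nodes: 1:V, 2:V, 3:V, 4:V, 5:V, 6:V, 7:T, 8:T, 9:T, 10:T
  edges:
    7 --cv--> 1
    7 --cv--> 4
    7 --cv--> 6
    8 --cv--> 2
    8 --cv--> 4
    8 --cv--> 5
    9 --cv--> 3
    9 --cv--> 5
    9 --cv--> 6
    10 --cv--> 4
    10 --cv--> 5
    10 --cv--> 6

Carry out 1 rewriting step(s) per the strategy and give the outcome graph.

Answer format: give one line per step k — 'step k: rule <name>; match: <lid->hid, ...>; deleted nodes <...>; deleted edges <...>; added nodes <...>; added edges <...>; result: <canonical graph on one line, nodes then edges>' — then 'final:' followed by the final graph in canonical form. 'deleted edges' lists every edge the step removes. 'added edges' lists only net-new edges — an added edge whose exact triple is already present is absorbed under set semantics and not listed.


step 1: rule r1; match: 0->7, 1->0, 2->2, 3->6; deleted nodes 7; deleted edges (7,0,cv); (7,2,cv); (7,6,cv); added nodes 11, 12, 13, 14, 15, 16, 17; added edges (14,0,cv); (14,11,cv); (14,13,cv); (15,2,cv); (15,11,cv); (15,12,cv); (16,6,cv); (16,12,cv); (16,13,cv); (17,11,cv); (17,12,cv); (17,13,cv); result: nodes: 0:V, 1:V, 2:V, 3:V, 6:V, 10:T, 11:V, 12:V, 13:V, 14:T, 15:T, 16:T, 17:T edges: (10,2,cv); (10,3,cv); (10,6,cv); (14,0,cv); (14,11,cv); (14,13,cv); (15,2,cv); (15,11,cv); (15,12,cv); (16,6,cv); (16,12,cv); (16,13,cv); (17,11,cv); (17,12,cv); (17,13,cv)
final:
nodes: 0:V, 1:V, 2:V, 3:V, 6:V, 10:T, 11:V, 12:V, 13:V, 14:T, 15:T, 16:T, 17:T
edges: (10,2,cv); (10,3,cv); (10,6,cv); (14,0,cv); (14,11,cv); (14,13,cv); (15,2,cv); (15,11,cv); (15,12,cv); (16,6,cv); (16,12,cv); (16,13,cv); (17,11,cv); (17,12,cv); (17,13,cv)
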